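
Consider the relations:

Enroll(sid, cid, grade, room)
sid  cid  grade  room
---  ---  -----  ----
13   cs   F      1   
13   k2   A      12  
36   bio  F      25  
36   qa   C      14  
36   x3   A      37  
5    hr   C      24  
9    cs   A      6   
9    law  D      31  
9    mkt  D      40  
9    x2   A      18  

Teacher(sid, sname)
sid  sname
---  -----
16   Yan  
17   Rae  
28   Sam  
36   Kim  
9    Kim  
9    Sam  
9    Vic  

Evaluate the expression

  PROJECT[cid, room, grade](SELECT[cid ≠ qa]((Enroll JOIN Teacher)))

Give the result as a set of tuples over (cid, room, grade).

Joining Enroll and Teacher on sid yields {(36, bio, F, 25, Kim), (36, qa, C, 14, Kim), (36, x3, A, 37, Kim), (9, cs, A, 6, Kim), (9, cs, A, 6, Sam), (9, cs, A, 6, Vic), (9, law, D, 31, Kim), (9, law, D, 31, Sam), (9, law, D, 31, Vic), (9, mkt, D, 40, Kim), (9, mkt, D, 40, Sam), (9, mkt, D, 40, Vic), (9, x2, A, 18, Kim), (9, x2, A, 18, Sam), (9, x2, A, 18, Vic)}.
Apply σ_{cid ≠ qa}; surviving tuples: {(36, bio, F, 25, Kim), (36, x3, A, 37, Kim), (9, cs, A, 6, Kim), (9, cs, A, 6, Sam), (9, cs, A, 6, Vic), (9, law, D, 31, Kim), (9, law, D, 31, Sam), (9, law, D, 31, Vic), (9, mkt, D, 40, Kim), (9, mkt, D, 40, Sam), (9, mkt, D, 40, Vic), (9, x2, A, 18, Kim), (9, x2, A, 18, Sam), (9, x2, A, 18, Vic)}
π_{cid, room, grade} gives {(bio, 25, F), (cs, 6, A), (law, 31, D), (mkt, 40, D), (x2, 18, A), (x3, 37, A)} (8 duplicate(s) eliminated).

{(bio, 25, F), (cs, 6, A), (law, 31, D), (mkt, 40, D), (x2, 18, A), (x3, 37, A)}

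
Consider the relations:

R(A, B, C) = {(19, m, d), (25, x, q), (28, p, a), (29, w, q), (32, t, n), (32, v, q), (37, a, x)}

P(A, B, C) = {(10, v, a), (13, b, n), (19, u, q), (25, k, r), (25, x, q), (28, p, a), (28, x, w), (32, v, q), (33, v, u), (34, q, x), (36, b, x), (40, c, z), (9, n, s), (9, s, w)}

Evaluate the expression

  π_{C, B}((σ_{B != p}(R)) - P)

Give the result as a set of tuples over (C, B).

Selection B != p: {(19, m, d), (25, x, q), (29, w, q), (32, t, n), (32, v, q), (37, a, x)}
Taking the difference: {(19, m, d), (29, w, q), (32, t, n), (37, a, x)}
Projecting to C, B: {(d, m), (n, t), (q, w), (x, a)}

{(d, m), (n, t), (q, w), (x, a)}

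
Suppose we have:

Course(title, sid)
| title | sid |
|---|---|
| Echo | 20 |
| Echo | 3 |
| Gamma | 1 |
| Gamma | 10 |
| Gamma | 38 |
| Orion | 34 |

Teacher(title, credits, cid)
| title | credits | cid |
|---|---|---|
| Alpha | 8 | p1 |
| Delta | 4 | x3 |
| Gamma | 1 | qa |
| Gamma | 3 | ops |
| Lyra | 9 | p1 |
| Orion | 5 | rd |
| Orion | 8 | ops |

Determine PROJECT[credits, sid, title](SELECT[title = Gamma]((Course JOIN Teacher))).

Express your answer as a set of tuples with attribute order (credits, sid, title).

Course ⋈ Teacher (natural join on title): {(Gamma, 1, 1, qa), (Gamma, 1, 3, ops), (Gamma, 10, 1, qa), (Gamma, 10, 3, ops), (Gamma, 38, 1, qa), (Gamma, 38, 3, ops), (Orion, 34, 5, rd), (Orion, 34, 8, ops)}
σ[title = Gamma]: keep tuples satisfying title = Gamma → {(Gamma, 1, 1, qa), (Gamma, 1, 3, ops), (Gamma, 10, 1, qa), (Gamma, 10, 3, ops), (Gamma, 38, 1, qa), (Gamma, 38, 3, ops)}
Keep only column(s) credits, sid, title: {(1, 1, Gamma), (1, 10, Gamma), (1, 38, Gamma), (3, 1, Gamma), (3, 10, Gamma), (3, 38, Gamma)}

{(1, 1, Gamma), (1, 10, Gamma), (1, 38, Gamma), (3, 1, Gamma), (3, 10, Gamma), (3, 38, Gamma)}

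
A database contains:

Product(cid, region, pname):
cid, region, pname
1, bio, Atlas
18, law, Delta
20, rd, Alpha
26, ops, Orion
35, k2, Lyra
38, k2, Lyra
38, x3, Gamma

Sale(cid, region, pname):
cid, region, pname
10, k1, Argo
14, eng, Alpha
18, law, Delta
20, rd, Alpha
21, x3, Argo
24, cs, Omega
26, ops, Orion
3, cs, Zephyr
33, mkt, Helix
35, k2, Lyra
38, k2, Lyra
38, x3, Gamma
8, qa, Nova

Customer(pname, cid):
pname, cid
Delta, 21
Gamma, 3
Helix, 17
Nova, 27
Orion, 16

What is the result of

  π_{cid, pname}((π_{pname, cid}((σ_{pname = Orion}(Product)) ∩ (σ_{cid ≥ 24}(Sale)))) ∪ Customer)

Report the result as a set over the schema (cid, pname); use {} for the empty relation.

{(16, Orion), (17, Helix), (21, Delta), (26, Orion), (27, Nova), (3, Gamma)}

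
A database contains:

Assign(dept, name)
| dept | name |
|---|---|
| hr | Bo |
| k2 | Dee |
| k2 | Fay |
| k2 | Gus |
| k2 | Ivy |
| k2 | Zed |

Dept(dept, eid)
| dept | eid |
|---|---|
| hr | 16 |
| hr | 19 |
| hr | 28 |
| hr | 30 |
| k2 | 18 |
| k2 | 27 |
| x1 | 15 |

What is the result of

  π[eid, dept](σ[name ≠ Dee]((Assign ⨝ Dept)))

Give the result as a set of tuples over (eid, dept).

{(16, hr), (18, k2), (19, hr), (27, k2), (28, hr), (30, hr)}

Assign ⋈ Dept (natural join on dept): {(hr, Bo, 16), (hr, Bo, 19), (hr, Bo, 28), (hr, Bo, 30), (k2, Dee, 18), (k2, Dee, 27), (k2, Fay, 18), (k2, Fay, 27), (k2, Gus, 18), (k2, Gus, 27), (k2, Ivy, 18), (k2, Ivy, 27), (k2, Zed, 18), (k2, Zed, 27)}
Filtering on name ≠ Dee leaves {(hr, Bo, 16), (hr, Bo, 19), (hr, Bo, 28), (hr, Bo, 30), (k2, Fay, 18), (k2, Fay, 27), (k2, Gus, 18), (k2, Gus, 27), (k2, Ivy, 18), (k2, Ivy, 27), (k2, Zed, 18), (k2, Zed, 27)}.
Keep only column(s) eid, dept (6 duplicate(s) eliminated): {(16, hr), (18, k2), (19, hr), (27, k2), (28, hr), (30, hr)}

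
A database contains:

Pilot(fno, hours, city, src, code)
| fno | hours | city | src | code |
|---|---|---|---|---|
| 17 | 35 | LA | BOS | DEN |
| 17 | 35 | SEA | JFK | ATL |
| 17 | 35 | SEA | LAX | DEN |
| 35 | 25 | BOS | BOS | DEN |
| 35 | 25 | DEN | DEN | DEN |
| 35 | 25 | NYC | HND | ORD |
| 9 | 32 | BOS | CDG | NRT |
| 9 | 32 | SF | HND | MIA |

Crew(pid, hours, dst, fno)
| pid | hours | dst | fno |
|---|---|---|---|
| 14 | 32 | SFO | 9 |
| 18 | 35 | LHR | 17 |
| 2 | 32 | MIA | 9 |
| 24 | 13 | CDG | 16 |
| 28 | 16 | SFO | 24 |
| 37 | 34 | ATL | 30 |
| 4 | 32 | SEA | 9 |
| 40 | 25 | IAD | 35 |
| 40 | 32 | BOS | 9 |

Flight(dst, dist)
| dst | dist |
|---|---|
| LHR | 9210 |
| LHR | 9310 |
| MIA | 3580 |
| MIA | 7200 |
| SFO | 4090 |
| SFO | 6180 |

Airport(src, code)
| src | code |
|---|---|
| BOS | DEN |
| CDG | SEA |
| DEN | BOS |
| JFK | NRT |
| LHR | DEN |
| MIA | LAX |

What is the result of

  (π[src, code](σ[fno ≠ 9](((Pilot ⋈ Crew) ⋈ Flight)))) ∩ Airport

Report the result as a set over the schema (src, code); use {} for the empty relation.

Natural join on fno, hours: {(17, 35, LA, BOS, DEN, 18, LHR), (17, 35, SEA, JFK, ATL, 18, LHR), (17, 35, SEA, LAX, DEN, 18, LHR), (35, 25, BOS, BOS, DEN, 40, IAD), (35, 25, DEN, DEN, DEN, 40, IAD), (35, 25, NYC, HND, ORD, 40, IAD), (9, 32, BOS, CDG, NRT, 14, SFO), (9, 32, BOS, CDG, NRT, 2, MIA), (9, 32, BOS, CDG, NRT, 4, SEA), (9, 32, BOS, CDG, NRT, 40, BOS), (9, 32, SF, HND, MIA, 14, SFO), (9, 32, SF, HND, MIA, 2, MIA), (9, 32, SF, HND, MIA, 4, SEA), (9, 32, SF, HND, MIA, 40, BOS)}
Natural join on dst: {(17, 35, LA, BOS, DEN, 18, LHR, 9210), (17, 35, LA, BOS, DEN, 18, LHR, 9310), (17, 35, SEA, JFK, ATL, 18, LHR, 9210), (17, 35, SEA, JFK, ATL, 18, LHR, 9310), (17, 35, SEA, LAX, DEN, 18, LHR, 9210), (17, 35, SEA, LAX, DEN, 18, LHR, 9310), (9, 32, BOS, CDG, NRT, 14, SFO, 4090), (9, 32, BOS, CDG, NRT, 14, SFO, 6180), (9, 32, BOS, CDG, NRT, 2, MIA, 3580), (9, 32, BOS, CDG, NRT, 2, MIA, 7200), (9, 32, SF, HND, MIA, 14, SFO, 4090), (9, 32, SF, HND, MIA, 14, SFO, 6180), (9, 32, SF, HND, MIA, 2, MIA, 3580), (9, 32, SF, HND, MIA, 2, MIA, 7200)}
Selection fno ≠ 9: {(17, 35, LA, BOS, DEN, 18, LHR, 9210), (17, 35, LA, BOS, DEN, 18, LHR, 9310), (17, 35, SEA, JFK, ATL, 18, LHR, 9210), (17, 35, SEA, JFK, ATL, 18, LHR, 9310), (17, 35, SEA, LAX, DEN, 18, LHR, 9210), (17, 35, SEA, LAX, DEN, 18, LHR, 9310)}
π_{src, code} gives {(BOS, DEN), (JFK, ATL), (LAX, DEN)} (3 duplicate(s) eliminated).
Set intersection of the two operands is {(BOS, DEN)}.

{(BOS, DEN)}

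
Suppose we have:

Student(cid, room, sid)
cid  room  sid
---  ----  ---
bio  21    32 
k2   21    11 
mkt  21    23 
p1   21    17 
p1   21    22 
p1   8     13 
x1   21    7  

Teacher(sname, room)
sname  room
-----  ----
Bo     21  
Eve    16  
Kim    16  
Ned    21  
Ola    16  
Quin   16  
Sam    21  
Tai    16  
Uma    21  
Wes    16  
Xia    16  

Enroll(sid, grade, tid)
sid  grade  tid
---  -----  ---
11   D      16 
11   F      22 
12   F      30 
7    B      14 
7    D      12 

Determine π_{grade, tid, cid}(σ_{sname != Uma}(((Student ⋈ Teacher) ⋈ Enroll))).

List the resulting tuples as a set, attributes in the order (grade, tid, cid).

{(B, 14, x1), (D, 12, x1), (D, 16, k2), (F, 22, k2)}

Natural join on room: {(bio, 21, 32, Bo), (bio, 21, 32, Ned), (bio, 21, 32, Sam), (bio, 21, 32, Uma), (k2, 21, 11, Bo), (k2, 21, 11, Ned), (k2, 21, 11, Sam), (k2, 21, 11, Uma), (mkt, 21, 23, Bo), (mkt, 21, 23, Ned), (mkt, 21, 23, Sam), (mkt, 21, 23, Uma), (p1, 21, 17, Bo), (p1, 21, 17, Ned), (p1, 21, 17, Sam), (p1, 21, 17, Uma), (p1, 21, 22, Bo), (p1, 21, 22, Ned), (p1, 21, 22, Sam), (p1, 21, 22, Uma), (x1, 21, 7, Bo), (x1, 21, 7, Ned), (x1, 21, 7, Sam), (x1, 21, 7, Uma)}
Natural join on sid: {(k2, 21, 11, Bo, D, 16), (k2, 21, 11, Bo, F, 22), (k2, 21, 11, Ned, D, 16), (k2, 21, 11, Ned, F, 22), (k2, 21, 11, Sam, D, 16), (k2, 21, 11, Sam, F, 22), (k2, 21, 11, Uma, D, 16), (k2, 21, 11, Uma, F, 22), (x1, 21, 7, Bo, B, 14), (x1, 21, 7, Bo, D, 12), (x1, 21, 7, Ned, B, 14), (x1, 21, 7, Ned, D, 12), (x1, 21, 7, Sam, B, 14), (x1, 21, 7, Sam, D, 12), (x1, 21, 7, Uma, B, 14), (x1, 21, 7, Uma, D, 12)}
Filtering on sname != Uma leaves {(k2, 21, 11, Bo, D, 16), (k2, 21, 11, Bo, F, 22), (k2, 21, 11, Ned, D, 16), (k2, 21, 11, Ned, F, 22), (k2, 21, 11, Sam, D, 16), (k2, 21, 11, Sam, F, 22), (x1, 21, 7, Bo, B, 14), (x1, 21, 7, Bo, D, 12), (x1, 21, 7, Ned, B, 14), (x1, 21, 7, Ned, D, 12), (x1, 21, 7, Sam, B, 14), (x1, 21, 7, Sam, D, 12)}.
Keep only column(s) grade, tid, cid (8 duplicate(s) eliminated): {(B, 14, x1), (D, 12, x1), (D, 16, k2), (F, 22, k2)}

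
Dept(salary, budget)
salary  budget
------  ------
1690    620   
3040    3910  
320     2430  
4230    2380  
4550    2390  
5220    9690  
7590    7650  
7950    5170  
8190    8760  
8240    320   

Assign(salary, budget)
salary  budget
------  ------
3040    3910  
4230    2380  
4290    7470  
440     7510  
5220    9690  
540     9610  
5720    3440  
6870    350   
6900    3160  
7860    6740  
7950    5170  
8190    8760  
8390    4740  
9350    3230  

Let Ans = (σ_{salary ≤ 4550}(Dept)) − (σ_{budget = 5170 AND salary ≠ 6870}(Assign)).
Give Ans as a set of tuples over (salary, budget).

Selection salary ≤ 4550: {(1690, 620), (3040, 3910), (320, 2430), (4230, 2380), (4550, 2390)}
Selection budget = 5170 AND salary ≠ 6870: {(7950, 5170)}
Taking the difference: {(1690, 620), (3040, 3910), (320, 2430), (4230, 2380), (4550, 2390)}

{(1690, 620), (3040, 3910), (320, 2430), (4230, 2380), (4550, 2390)}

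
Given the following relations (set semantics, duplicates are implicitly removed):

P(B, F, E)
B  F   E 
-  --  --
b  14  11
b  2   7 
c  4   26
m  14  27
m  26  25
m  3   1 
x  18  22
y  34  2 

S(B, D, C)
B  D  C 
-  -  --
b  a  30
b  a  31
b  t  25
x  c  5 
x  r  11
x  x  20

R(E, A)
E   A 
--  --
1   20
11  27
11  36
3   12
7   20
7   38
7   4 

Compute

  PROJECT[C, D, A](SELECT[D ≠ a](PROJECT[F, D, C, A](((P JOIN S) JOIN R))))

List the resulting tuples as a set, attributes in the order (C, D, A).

Joining P and S on B yields {(b, 14, 11, a, 30), (b, 14, 11, a, 31), (b, 14, 11, t, 25), (b, 2, 7, a, 30), (b, 2, 7, a, 31), (b, 2, 7, t, 25), (x, 18, 22, c, 5), (x, 18, 22, r, 11), (x, 18, 22, x, 20)}.
Joining (P JOIN S) and R on E yields {(b, 14, 11, a, 30, 27), (b, 14, 11, a, 30, 36), (b, 14, 11, a, 31, 27), (b, 14, 11, a, 31, 36), (b, 14, 11, t, 25, 27), (b, 14, 11, t, 25, 36), (b, 2, 7, a, 30, 20), (b, 2, 7, a, 30, 38), (b, 2, 7, a, 30, 4), (b, 2, 7, a, 31, 20), (b, 2, 7, a, 31, 38), (b, 2, 7, a, 31, 4), (b, 2, 7, t, 25, 20), (b, 2, 7, t, 25, 38), (b, 2, 7, t, 25, 4)}.
Projecting to F, D, C, A: {(14, a, 30, 27), (14, a, 30, 36), (14, a, 31, 27), (14, a, 31, 36), (14, t, 25, 27), (14, t, 25, 36), (2, a, 30, 20), (2, a, 30, 38), (2, a, 30, 4), (2, a, 31, 20), (2, a, 31, 38), (2, a, 31, 4), (2, t, 25, 20), (2, t, 25, 38), (2, t, 25, 4)}
Filtering on D ≠ a leaves {(14, t, 25, 27), (14, t, 25, 36), (2, t, 25, 20), (2, t, 25, 38), (2, t, 25, 4)}.
Projecting to C, D, A: {(25, t, 20), (25, t, 27), (25, t, 36), (25, t, 38), (25, t, 4)}

{(25, t, 20), (25, t, 27), (25, t, 36), (25, t, 38), (25, t, 4)}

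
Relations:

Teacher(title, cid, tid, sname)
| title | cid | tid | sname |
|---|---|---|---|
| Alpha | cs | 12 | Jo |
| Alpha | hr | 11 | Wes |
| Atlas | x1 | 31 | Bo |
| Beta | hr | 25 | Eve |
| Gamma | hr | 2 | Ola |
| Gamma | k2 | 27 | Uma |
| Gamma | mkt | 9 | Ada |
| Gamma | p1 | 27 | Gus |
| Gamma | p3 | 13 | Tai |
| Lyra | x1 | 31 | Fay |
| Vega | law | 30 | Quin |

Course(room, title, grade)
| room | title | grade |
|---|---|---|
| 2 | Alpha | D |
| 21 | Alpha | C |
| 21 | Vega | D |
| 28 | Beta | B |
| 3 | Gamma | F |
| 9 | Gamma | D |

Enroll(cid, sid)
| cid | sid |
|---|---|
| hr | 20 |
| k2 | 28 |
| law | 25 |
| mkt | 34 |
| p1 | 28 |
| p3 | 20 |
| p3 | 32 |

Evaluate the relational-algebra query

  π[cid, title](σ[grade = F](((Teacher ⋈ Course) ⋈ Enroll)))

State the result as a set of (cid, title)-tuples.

{(hr, Gamma), (k2, Gamma), (mkt, Gamma), (p1, Gamma), (p3, Gamma)}

Natural join on title: {(Alpha, cs, 12, Jo, 2, D), (Alpha, cs, 12, Jo, 21, C), (Alpha, hr, 11, Wes, 2, D), (Alpha, hr, 11, Wes, 21, C), (Beta, hr, 25, Eve, 28, B), (Gamma, hr, 2, Ola, 3, F), (Gamma, hr, 2, Ola, 9, D), (Gamma, k2, 27, Uma, 3, F), (Gamma, k2, 27, Uma, 9, D), (Gamma, mkt, 9, Ada, 3, F), (Gamma, mkt, 9, Ada, 9, D), (Gamma, p1, 27, Gus, 3, F), (Gamma, p1, 27, Gus, 9, D), (Gamma, p3, 13, Tai, 3, F), (Gamma, p3, 13, Tai, 9, D), (Vega, law, 30, Quin, 21, D)}
Natural join on cid: {(Alpha, hr, 11, Wes, 2, D, 20), (Alpha, hr, 11, Wes, 21, C, 20), (Beta, hr, 25, Eve, 28, B, 20), (Gamma, hr, 2, Ola, 3, F, 20), (Gamma, hr, 2, Ola, 9, D, 20), (Gamma, k2, 27, Uma, 3, F, 28), (Gamma, k2, 27, Uma, 9, D, 28), (Gamma, mkt, 9, Ada, 3, F, 34), (Gamma, mkt, 9, Ada, 9, D, 34), (Gamma, p1, 27, Gus, 3, F, 28), (Gamma, p1, 27, Gus, 9, D, 28), (Gamma, p3, 13, Tai, 3, F, 20), (Gamma, p3, 13, Tai, 3, F, 32), (Gamma, p3, 13, Tai, 9, D, 20), (Gamma, p3, 13, Tai, 9, D, 32), (Vega, law, 30, Quin, 21, D, 25)}
Apply σ_{grade = F}; surviving tuples: {(Gamma, hr, 2, Ola, 3, F, 20), (Gamma, k2, 27, Uma, 3, F, 28), (Gamma, mkt, 9, Ada, 3, F, 34), (Gamma, p1, 27, Gus, 3, F, 28), (Gamma, p3, 13, Tai, 3, F, 20), (Gamma, p3, 13, Tai, 3, F, 32)}
Keep only column(s) cid, title (1 duplicate(s) eliminated): {(hr, Gamma), (k2, Gamma), (mkt, Gamma), (p1, Gamma), (p3, Gamma)}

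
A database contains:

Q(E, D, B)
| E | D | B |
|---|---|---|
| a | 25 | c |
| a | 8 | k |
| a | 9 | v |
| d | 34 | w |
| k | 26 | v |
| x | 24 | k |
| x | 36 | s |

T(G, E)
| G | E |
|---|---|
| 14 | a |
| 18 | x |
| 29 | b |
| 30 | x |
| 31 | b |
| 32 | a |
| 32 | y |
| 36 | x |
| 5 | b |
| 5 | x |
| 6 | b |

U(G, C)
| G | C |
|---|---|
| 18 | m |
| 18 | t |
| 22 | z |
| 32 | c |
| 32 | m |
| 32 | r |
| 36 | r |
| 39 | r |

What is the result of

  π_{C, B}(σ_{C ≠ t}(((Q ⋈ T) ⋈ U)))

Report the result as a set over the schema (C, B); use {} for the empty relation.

Q ⋈ T (natural join on E): {(a, 25, c, 14), (a, 25, c, 32), (a, 8, k, 14), (a, 8, k, 32), (a, 9, v, 14), (a, 9, v, 32), (x, 24, k, 18), (x, 24, k, 30), (x, 24, k, 36), (x, 24, k, 5), (x, 36, s, 18), (x, 36, s, 30), (x, 36, s, 36), (x, 36, s, 5)}
(Q ⋈ T) ⋈ U (natural join on G): {(a, 25, c, 32, c), (a, 25, c, 32, m), (a, 25, c, 32, r), (a, 8, k, 32, c), (a, 8, k, 32, m), (a, 8, k, 32, r), (a, 9, v, 32, c), (a, 9, v, 32, m), (a, 9, v, 32, r), (x, 24, k, 18, m), (x, 24, k, 18, t), (x, 24, k, 36, r), (x, 36, s, 18, m), (x, 36, s, 18, t), (x, 36, s, 36, r)}
Filtering on C ≠ t leaves {(a, 25, c, 32, c), (a, 25, c, 32, m), (a, 25, c, 32, r), (a, 8, k, 32, c), (a, 8, k, 32, m), (a, 8, k, 32, r), (a, 9, v, 32, c), (a, 9, v, 32, m), (a, 9, v, 32, r), (x, 24, k, 18, m), (x, 24, k, 36, r), (x, 36, s, 18, m), (x, 36, s, 36, r)}.
π_{C, B} gives {(c, c), (c, k), (c, v), (m, c), (m, k), (m, s), (m, v), (r, c), (r, k), (r, s), (r, v)} (2 duplicate(s) eliminated).

{(c, c), (c, k), (c, v), (m, c), (m, k), (m, s), (m, v), (r, c), (r, k), (r, s), (r, v)}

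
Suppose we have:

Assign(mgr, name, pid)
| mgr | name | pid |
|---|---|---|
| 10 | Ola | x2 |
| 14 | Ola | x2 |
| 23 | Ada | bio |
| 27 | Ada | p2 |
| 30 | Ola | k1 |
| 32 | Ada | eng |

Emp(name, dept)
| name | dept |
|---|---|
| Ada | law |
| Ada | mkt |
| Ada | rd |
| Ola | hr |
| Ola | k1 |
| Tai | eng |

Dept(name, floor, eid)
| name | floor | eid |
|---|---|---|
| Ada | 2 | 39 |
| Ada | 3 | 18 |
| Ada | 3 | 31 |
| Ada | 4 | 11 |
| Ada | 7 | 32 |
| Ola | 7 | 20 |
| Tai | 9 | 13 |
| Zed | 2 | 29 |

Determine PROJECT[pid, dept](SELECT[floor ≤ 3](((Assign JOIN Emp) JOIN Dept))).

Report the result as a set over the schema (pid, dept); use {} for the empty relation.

Joining Assign and Emp on name yields {(10, Ola, x2, hr), (10, Ola, x2, k1), (14, Ola, x2, hr), (14, Ola, x2, k1), (23, Ada, bio, law), (23, Ada, bio, mkt), (23, Ada, bio, rd), (27, Ada, p2, law), (27, Ada, p2, mkt), (27, Ada, p2, rd), (30, Ola, k1, hr), (30, Ola, k1, k1), (32, Ada, eng, law), (32, Ada, eng, mkt), (32, Ada, eng, rd)}.
Joining (Assign JOIN Emp) and Dept on name yields {(10, Ola, x2, hr, 7, 20), (10, Ola, x2, k1, 7, 20), (14, Ola, x2, hr, 7, 20), (14, Ola, x2, k1, 7, 20), (23, Ada, bio, law, 2, 39), (23, Ada, bio, law, 3, 18), (23, Ada, bio, law, 3, 31), (23, Ada, bio, law, 4, 11), (23, Ada, bio, law, 7, 32), (23, Ada, bio, mkt, 2, 39), (23, Ada, bio, mkt, 3, 18), (23, Ada, bio, mkt, 3, 31), (23, Ada, bio, mkt, 4, 11), (23, Ada, bio, mkt, 7, 32), (23, Ada, bio, rd, 2, 39), (23, Ada, bio, rd, 3, 18), (23, Ada, bio, rd, 3, 31), (23, Ada, bio, rd, 4, 11), (23, Ada, bio, rd, 7, 32), (27, Ada, p2, law, 2, 39), (27, Ada, p2, law, 3, 18), (27, Ada, p2, law, 3, 31), (27, Ada, p2, law, 4, 11), (27, Ada, p2, law, 7, 32), (27, Ada, p2, mkt, 2, 39), (27, Ada, p2, mkt, 3, 18), (27, Ada, p2, mkt, 3, 31), (27, Ada, p2, mkt, 4, 11), (27, Ada, p2, mkt, 7, 32), (27, Ada, p2, rd, 2, 39), (27, Ada, p2, rd, 3, 18), (27, Ada, p2, rd, 3, 31), (27, Ada, p2, rd, 4, 11), (27, Ada, p2, rd, 7, 32), (30, Ola, k1, hr, 7, 20), (30, Ola, k1, k1, 7, 20), (32, Ada, eng, law, 2, 39), (32, Ada, eng, law, 3, 18), (32, Ada, eng, law, 3, 31), (32, Ada, eng, law, 4, 11), (32, Ada, eng, law, 7, 32), (32, Ada, eng, mkt, 2, 39), (32, Ada, eng, mkt, 3, 18), (32, Ada, eng, mkt, 3, 31), (32, Ada, eng, mkt, 4, 11), (32, Ada, eng, mkt, 7, 32), (32, Ada, eng, rd, 2, 39), (32, Ada, eng, rd, 3, 18), (32, Ada, eng, rd, 3, 31), (32, Ada, eng, rd, 4, 11), (32, Ada, eng, rd, 7, 32)}.
Selection floor ≤ 3: {(23, Ada, bio, law, 2, 39), (23, Ada, bio, law, 3, 18), (23, Ada, bio, law, 3, 31), (23, Ada, bio, mkt, 2, 39), (23, Ada, bio, mkt, 3, 18), (23, Ada, bio, mkt, 3, 31), (23, Ada, bio, rd, 2, 39), (23, Ada, bio, rd, 3, 18), (23, Ada, bio, rd, 3, 31), (27, Ada, p2, law, 2, 39), (27, Ada, p2, law, 3, 18), (27, Ada, p2, law, 3, 31), (27, Ada, p2, mkt, 2, 39), (27, Ada, p2, mkt, 3, 18), (27, Ada, p2, mkt, 3, 31), (27, Ada, p2, rd, 2, 39), (27, Ada, p2, rd, 3, 18), (27, Ada, p2, rd, 3, 31), (32, Ada, eng, law, 2, 39), (32, Ada, eng, law, 3, 18), (32, Ada, eng, law, 3, 31), (32, Ada, eng, mkt, 2, 39), (32, Ada, eng, mkt, 3, 18), (32, Ada, eng, mkt, 3, 31), (32, Ada, eng, rd, 2, 39), (32, Ada, eng, rd, 3, 18), (32, Ada, eng, rd, 3, 31)}
π_{pid, dept} gives {(bio, law), (bio, mkt), (bio, rd), (eng, law), (eng, mkt), (eng, rd), (p2, law), (p2, mkt), (p2, rd)} (18 duplicate(s) eliminated).

{(bio, law), (bio, mkt), (bio, rd), (eng, law), (eng, mkt), (eng, rd), (p2, law), (p2, mkt), (p2, rd)}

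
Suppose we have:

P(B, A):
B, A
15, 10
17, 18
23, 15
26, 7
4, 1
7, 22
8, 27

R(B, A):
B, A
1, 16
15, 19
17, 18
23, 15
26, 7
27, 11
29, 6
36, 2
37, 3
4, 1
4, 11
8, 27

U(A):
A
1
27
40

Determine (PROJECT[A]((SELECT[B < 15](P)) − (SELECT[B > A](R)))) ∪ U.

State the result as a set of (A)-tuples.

Filtering on B < 15 leaves {(4, 1), (7, 22), (8, 27)}.
Filtering on B > A leaves {(23, 15), (26, 7), (27, 11), (29, 6), (36, 2), (37, 3), (4, 1)}.
Set difference of the two operands is {(7, 22), (8, 27)}.
Projecting to A: {22, 27}
Set union of the two operands is {1, 22, 27, 40}.

{1, 22, 27, 40}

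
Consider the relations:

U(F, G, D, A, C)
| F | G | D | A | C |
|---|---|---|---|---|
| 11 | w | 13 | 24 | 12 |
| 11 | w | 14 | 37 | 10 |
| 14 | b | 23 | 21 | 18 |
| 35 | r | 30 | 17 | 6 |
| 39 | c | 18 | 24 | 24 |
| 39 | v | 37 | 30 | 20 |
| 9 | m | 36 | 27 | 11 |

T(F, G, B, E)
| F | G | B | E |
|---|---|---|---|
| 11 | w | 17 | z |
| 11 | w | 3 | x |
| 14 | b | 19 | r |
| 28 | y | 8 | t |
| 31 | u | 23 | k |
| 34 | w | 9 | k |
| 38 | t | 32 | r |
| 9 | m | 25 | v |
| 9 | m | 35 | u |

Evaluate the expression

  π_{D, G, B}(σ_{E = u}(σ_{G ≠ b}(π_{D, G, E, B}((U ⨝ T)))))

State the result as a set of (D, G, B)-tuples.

U ⋈ T (natural join on F, G): {(11, w, 13, 24, 12, 17, z), (11, w, 13, 24, 12, 3, x), (11, w, 14, 37, 10, 17, z), (11, w, 14, 37, 10, 3, x), (14, b, 23, 21, 18, 19, r), (9, m, 36, 27, 11, 25, v), (9, m, 36, 27, 11, 35, u)}
π[D, G, E, B]: project onto (D, G, E, B) → {(13, w, x, 3), (13, w, z, 17), (14, w, x, 3), (14, w, z, 17), (23, b, r, 19), (36, m, u, 35), (36, m, v, 25)}
Filtering on G ≠ b leaves {(13, w, x, 3), (13, w, z, 17), (14, w, x, 3), (14, w, z, 17), (36, m, u, 35), (36, m, v, 25)}.
Filtering on E = u leaves {(36, m, u, 35)}.
π[D, G, B]: project onto (D, G, B) → {(36, m, 35)}

{(36, m, 35)}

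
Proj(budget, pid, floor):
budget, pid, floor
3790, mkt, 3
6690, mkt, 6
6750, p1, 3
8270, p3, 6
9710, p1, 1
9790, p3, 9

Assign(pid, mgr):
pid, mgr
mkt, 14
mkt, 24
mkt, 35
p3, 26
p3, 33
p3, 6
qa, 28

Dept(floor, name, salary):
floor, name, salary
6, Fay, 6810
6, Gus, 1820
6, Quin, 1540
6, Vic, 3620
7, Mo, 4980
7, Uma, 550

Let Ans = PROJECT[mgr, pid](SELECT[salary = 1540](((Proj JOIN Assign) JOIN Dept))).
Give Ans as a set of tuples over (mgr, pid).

{(14, mkt), (24, mkt), (26, p3), (33, p3), (35, mkt), (6, p3)}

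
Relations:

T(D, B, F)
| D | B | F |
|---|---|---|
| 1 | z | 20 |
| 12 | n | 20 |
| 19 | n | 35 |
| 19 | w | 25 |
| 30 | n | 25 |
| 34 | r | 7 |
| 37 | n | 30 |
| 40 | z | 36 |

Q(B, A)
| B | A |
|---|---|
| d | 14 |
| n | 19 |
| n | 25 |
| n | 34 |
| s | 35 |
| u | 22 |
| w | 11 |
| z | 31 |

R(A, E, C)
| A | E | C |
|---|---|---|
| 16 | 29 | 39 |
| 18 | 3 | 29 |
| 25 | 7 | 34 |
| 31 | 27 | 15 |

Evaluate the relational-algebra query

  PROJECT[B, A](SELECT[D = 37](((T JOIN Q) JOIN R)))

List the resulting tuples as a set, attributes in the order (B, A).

T ⋈ Q (natural join on B): {(1, z, 20, 31), (12, n, 20, 19), (12, n, 20, 25), (12, n, 20, 34), (19, n, 35, 19), (19, n, 35, 25), (19, n, 35, 34), (19, w, 25, 11), (30, n, 25, 19), (30, n, 25, 25), (30, n, 25, 34), (37, n, 30, 19), (37, n, 30, 25), (37, n, 30, 34), (40, z, 36, 31)}
(T JOIN Q) ⋈ R (natural join on A): {(1, z, 20, 31, 27, 15), (12, n, 20, 25, 7, 34), (19, n, 35, 25, 7, 34), (30, n, 25, 25, 7, 34), (37, n, 30, 25, 7, 34), (40, z, 36, 31, 27, 15)}
Filtering on D = 37 leaves {(37, n, 30, 25, 7, 34)}.
Keep only column(s) B, A: {(n, 25)}

{(n, 25)}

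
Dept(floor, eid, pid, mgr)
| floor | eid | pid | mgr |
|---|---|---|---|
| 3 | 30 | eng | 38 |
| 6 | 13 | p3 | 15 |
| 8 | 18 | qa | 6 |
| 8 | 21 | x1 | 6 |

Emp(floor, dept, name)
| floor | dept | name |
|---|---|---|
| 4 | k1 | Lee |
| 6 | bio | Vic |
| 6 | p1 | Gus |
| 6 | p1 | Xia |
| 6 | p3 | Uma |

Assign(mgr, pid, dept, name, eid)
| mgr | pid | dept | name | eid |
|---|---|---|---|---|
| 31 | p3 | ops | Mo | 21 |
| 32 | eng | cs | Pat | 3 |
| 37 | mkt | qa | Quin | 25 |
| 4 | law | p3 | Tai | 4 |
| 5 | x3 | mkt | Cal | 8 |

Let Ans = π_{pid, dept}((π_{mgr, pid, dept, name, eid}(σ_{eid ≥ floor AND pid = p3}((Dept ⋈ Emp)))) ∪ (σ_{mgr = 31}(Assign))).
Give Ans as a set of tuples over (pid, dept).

Natural join on floor: {(6, 13, p3, 15, bio, Vic), (6, 13, p3, 15, p1, Gus), (6, 13, p3, 15, p1, Xia), (6, 13, p3, 15, p3, Uma)}
Apply σ_{eid ≥ floor AND pid = p3}; surviving tuples: {(6, 13, p3, 15, bio, Vic), (6, 13, p3, 15, p1, Gus), (6, 13, p3, 15, p1, Xia), (6, 13, p3, 15, p3, Uma)}
π[mgr, pid, dept, name, eid]: project onto (mgr, pid, dept, name, eid) → {(15, p3, bio, Vic, 13), (15, p3, p1, Gus, 13), (15, p3, p1, Xia, 13), (15, p3, p3, Uma, 13)}
Apply σ_{mgr = 31}; surviving tuples: {(31, p3, ops, Mo, 21)}
Union: {(15, p3, bio, Vic, 13), (15, p3, p1, Gus, 13), (15, p3, p1, Xia, 13), (15, p3, p3, Uma, 13)} with {(31, p3, ops, Mo, 21)} → {(15, p3, bio, Vic, 13), (15, p3, p1, Gus, 13), (15, p3, p1, Xia, 13), (15, p3, p3, Uma, 13), (31, p3, ops, Mo, 21)}
π[pid, dept]: project onto (pid, dept) (1 duplicate(s) eliminated) → {(p3, bio), (p3, ops), (p3, p1), (p3, p3)}

{(p3, bio), (p3, ops), (p3, p1), (p3, p3)}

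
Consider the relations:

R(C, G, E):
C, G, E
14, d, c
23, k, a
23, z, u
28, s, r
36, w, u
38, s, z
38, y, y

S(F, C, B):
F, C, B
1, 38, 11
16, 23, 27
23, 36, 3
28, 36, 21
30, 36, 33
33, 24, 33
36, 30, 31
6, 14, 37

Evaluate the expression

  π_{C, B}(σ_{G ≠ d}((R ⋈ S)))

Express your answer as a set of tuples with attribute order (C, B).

{(23, 27), (36, 21), (36, 3), (36, 33), (38, 11)}

R ⋈ S (natural join on C): {(14, d, c, 6, 37), (23, k, a, 16, 27), (23, z, u, 16, 27), (36, w, u, 23, 3), (36, w, u, 28, 21), (36, w, u, 30, 33), (38, s, z, 1, 11), (38, y, y, 1, 11)}
σ[G ≠ d]: keep tuples satisfying G ≠ d → {(23, k, a, 16, 27), (23, z, u, 16, 27), (36, w, u, 23, 3), (36, w, u, 28, 21), (36, w, u, 30, 33), (38, s, z, 1, 11), (38, y, y, 1, 11)}
π_{C, B} gives {(23, 27), (36, 21), (36, 3), (36, 33), (38, 11)} (2 duplicate(s) eliminated).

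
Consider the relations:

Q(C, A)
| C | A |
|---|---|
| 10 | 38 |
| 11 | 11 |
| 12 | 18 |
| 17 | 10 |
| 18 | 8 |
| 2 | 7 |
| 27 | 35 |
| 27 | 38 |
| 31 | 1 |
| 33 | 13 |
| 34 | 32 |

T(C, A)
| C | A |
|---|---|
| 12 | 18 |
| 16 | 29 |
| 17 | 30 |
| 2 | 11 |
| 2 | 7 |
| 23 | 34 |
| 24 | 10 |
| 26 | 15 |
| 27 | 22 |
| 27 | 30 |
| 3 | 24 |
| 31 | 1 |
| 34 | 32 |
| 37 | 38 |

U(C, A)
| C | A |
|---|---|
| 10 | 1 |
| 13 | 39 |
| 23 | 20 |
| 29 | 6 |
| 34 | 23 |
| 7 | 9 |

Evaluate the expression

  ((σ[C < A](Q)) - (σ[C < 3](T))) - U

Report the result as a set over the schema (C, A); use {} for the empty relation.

{(10, 38), (12, 18), (27, 35), (27, 38)}

Filtering on C < A leaves {(10, 38), (12, 18), (2, 7), (27, 35), (27, 38)}.
Filtering on C < 3 leaves {(2, 11), (2, 7)}.
Set difference of the two operands is {(10, 38), (12, 18), (27, 35), (27, 38)}.
Set difference of the two operands is {(10, 38), (12, 18), (27, 35), (27, 38)}.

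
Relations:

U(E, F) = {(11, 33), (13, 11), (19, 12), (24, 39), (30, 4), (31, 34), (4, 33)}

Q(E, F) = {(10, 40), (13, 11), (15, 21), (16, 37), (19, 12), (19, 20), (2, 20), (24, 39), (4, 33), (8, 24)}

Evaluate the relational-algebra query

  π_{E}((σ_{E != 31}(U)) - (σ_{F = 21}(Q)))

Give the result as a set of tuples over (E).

{11, 13, 19, 24, 30, 4}

σ[E != 31]: keep tuples satisfying E != 31 → {(11, 33), (13, 11), (19, 12), (24, 39), (30, 4), (4, 33)}
σ[F = 21]: keep tuples satisfying F = 21 → {(15, 21)}
Set difference of the two operands is {(11, 33), (13, 11), (19, 12), (24, 39), (30, 4), (4, 33)}.
π_{E} gives {11, 13, 19, 24, 30, 4}.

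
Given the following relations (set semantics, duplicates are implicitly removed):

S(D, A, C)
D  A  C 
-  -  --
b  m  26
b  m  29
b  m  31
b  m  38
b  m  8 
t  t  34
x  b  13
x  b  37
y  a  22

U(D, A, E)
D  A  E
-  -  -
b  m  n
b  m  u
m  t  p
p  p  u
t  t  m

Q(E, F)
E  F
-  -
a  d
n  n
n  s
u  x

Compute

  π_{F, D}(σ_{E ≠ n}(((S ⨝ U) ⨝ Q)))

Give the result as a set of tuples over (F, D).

{(x, b)}

S ⋈ U (natural join on D, A): {(b, m, 26, n), (b, m, 26, u), (b, m, 29, n), (b, m, 29, u), (b, m, 31, n), (b, m, 31, u), (b, m, 38, n), (b, m, 38, u), (b, m, 8, n), (b, m, 8, u), (t, t, 34, m)}
(S ⨝ U) ⋈ Q (natural join on E): {(b, m, 26, n, n), (b, m, 26, n, s), (b, m, 26, u, x), (b, m, 29, n, n), (b, m, 29, n, s), (b, m, 29, u, x), (b, m, 31, n, n), (b, m, 31, n, s), (b, m, 31, u, x), (b, m, 38, n, n), (b, m, 38, n, s), (b, m, 38, u, x), (b, m, 8, n, n), (b, m, 8, n, s), (b, m, 8, u, x)}
σ[E ≠ n]: keep tuples satisfying E ≠ n → {(b, m, 26, u, x), (b, m, 29, u, x), (b, m, 31, u, x), (b, m, 38, u, x), (b, m, 8, u, x)}
Keep only column(s) F, D (4 duplicate(s) eliminated): {(x, b)}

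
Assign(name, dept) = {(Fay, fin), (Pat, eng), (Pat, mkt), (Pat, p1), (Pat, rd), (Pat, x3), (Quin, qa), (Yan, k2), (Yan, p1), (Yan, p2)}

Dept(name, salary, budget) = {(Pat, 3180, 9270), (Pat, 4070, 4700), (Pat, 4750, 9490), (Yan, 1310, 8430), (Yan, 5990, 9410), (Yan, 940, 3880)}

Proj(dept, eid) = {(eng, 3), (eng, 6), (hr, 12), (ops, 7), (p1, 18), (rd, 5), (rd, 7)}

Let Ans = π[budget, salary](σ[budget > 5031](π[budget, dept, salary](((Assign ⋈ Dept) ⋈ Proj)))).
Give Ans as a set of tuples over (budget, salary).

Natural join on name: {(Pat, eng, 3180, 9270), (Pat, eng, 4070, 4700), (Pat, eng, 4750, 9490), (Pat, mkt, 3180, 9270), (Pat, mkt, 4070, 4700), (Pat, mkt, 4750, 9490), (Pat, p1, 3180, 9270), (Pat, p1, 4070, 4700), (Pat, p1, 4750, 9490), (Pat, rd, 3180, 9270), (Pat, rd, 4070, 4700), (Pat, rd, 4750, 9490), (Pat, x3, 3180, 9270), (Pat, x3, 4070, 4700), (Pat, x3, 4750, 9490), (Yan, k2, 1310, 8430), (Yan, k2, 5990, 9410), (Yan, k2, 940, 3880), (Yan, p1, 1310, 8430), (Yan, p1, 5990, 9410), (Yan, p1, 940, 3880), (Yan, p2, 1310, 8430), (Yan, p2, 5990, 9410), (Yan, p2, 940, 3880)}
Natural join on dept: {(Pat, eng, 3180, 9270, 3), (Pat, eng, 3180, 9270, 6), (Pat, eng, 4070, 4700, 3), (Pat, eng, 4070, 4700, 6), (Pat, eng, 4750, 9490, 3), (Pat, eng, 4750, 9490, 6), (Pat, p1, 3180, 9270, 18), (Pat, p1, 4070, 4700, 18), (Pat, p1, 4750, 9490, 18), (Pat, rd, 3180, 9270, 5), (Pat, rd, 3180, 9270, 7), (Pat, rd, 4070, 4700, 5), (Pat, rd, 4070, 4700, 7), (Pat, rd, 4750, 9490, 5), (Pat, rd, 4750, 9490, 7), (Yan, p1, 1310, 8430, 18), (Yan, p1, 5990, 9410, 18), (Yan, p1, 940, 3880, 18)}
π[budget, dept, salary]: project onto (budget, dept, salary) (6 duplicate(s) eliminated) → {(3880, p1, 940), (4700, eng, 4070), (4700, p1, 4070), (4700, rd, 4070), (8430, p1, 1310), (9270, eng, 3180), (9270, p1, 3180), (9270, rd, 3180), (9410, p1, 5990), (9490, eng, 4750), (9490, p1, 4750), (9490, rd, 4750)}
Apply σ_{budget > 5031}; surviving tuples: {(8430, p1, 1310), (9270, eng, 3180), (9270, p1, 3180), (9270, rd, 3180), (9410, p1, 5990), (9490, eng, 4750), (9490, p1, 4750), (9490, rd, 4750)}
π[budget, salary]: project onto (budget, salary) (4 duplicate(s) eliminated) → {(8430, 1310), (9270, 3180), (9410, 5990), (9490, 4750)}

{(8430, 1310), (9270, 3180), (9410, 5990), (9490, 4750)}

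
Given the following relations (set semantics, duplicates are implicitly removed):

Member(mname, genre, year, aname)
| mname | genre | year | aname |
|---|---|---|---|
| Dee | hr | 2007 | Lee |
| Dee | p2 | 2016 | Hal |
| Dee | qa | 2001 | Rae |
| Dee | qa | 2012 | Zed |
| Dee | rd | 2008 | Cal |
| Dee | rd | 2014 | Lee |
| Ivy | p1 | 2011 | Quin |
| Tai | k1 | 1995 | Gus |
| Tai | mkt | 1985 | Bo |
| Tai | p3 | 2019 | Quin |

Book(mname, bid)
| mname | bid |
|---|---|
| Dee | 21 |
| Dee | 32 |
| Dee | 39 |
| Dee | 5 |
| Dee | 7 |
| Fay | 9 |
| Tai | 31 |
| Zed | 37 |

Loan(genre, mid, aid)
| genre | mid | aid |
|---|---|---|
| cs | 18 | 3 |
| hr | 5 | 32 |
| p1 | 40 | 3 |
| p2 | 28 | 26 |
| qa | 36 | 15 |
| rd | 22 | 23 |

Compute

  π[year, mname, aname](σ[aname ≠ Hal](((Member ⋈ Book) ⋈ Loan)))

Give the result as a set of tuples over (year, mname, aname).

{(2001, Dee, Rae), (2007, Dee, Lee), (2008, Dee, Cal), (2012, Dee, Zed), (2014, Dee, Lee)}

Joining Member and Book on mname yields {(Dee, hr, 2007, Lee, 21), (Dee, hr, 2007, Lee, 32), (Dee, hr, 2007, Lee, 39), (Dee, hr, 2007, Lee, 5), (Dee, hr, 2007, Lee, 7), (Dee, p2, 2016, Hal, 21), (Dee, p2, 2016, Hal, 32), (Dee, p2, 2016, Hal, 39), (Dee, p2, 2016, Hal, 5), (Dee, p2, 2016, Hal, 7), (Dee, qa, 2001, Rae, 21), (Dee, qa, 2001, Rae, 32), (Dee, qa, 2001, Rae, 39), (Dee, qa, 2001, Rae, 5), (Dee, qa, 2001, Rae, 7), (Dee, qa, 2012, Zed, 21), (Dee, qa, 2012, Zed, 32), (Dee, qa, 2012, Zed, 39), (Dee, qa, 2012, Zed, 5), (Dee, qa, 2012, Zed, 7), (Dee, rd, 2008, Cal, 21), (Dee, rd, 2008, Cal, 32), (Dee, rd, 2008, Cal, 39), (Dee, rd, 2008, Cal, 5), (Dee, rd, 2008, Cal, 7), (Dee, rd, 2014, Lee, 21), (Dee, rd, 2014, Lee, 32), (Dee, rd, 2014, Lee, 39), (Dee, rd, 2014, Lee, 5), (Dee, rd, 2014, Lee, 7), (Tai, k1, 1995, Gus, 31), (Tai, mkt, 1985, Bo, 31), (Tai, p3, 2019, Quin, 31)}.
Joining (Member ⋈ Book) and Loan on genre yields {(Dee, hr, 2007, Lee, 21, 5, 32), (Dee, hr, 2007, Lee, 32, 5, 32), (Dee, hr, 2007, Lee, 39, 5, 32), (Dee, hr, 2007, Lee, 5, 5, 32), (Dee, hr, 2007, Lee, 7, 5, 32), (Dee, p2, 2016, Hal, 21, 28, 26), (Dee, p2, 2016, Hal, 32, 28, 26), (Dee, p2, 2016, Hal, 39, 28, 26), (Dee, p2, 2016, Hal, 5, 28, 26), (Dee, p2, 2016, Hal, 7, 28, 26), (Dee, qa, 2001, Rae, 21, 36, 15), (Dee, qa, 2001, Rae, 32, 36, 15), (Dee, qa, 2001, Rae, 39, 36, 15), (Dee, qa, 2001, Rae, 5, 36, 15), (Dee, qa, 2001, Rae, 7, 36, 15), (Dee, qa, 2012, Zed, 21, 36, 15), (Dee, qa, 2012, Zed, 32, 36, 15), (Dee, qa, 2012, Zed, 39, 36, 15), (Dee, qa, 2012, Zed, 5, 36, 15), (Dee, qa, 2012, Zed, 7, 36, 15), (Dee, rd, 2008, Cal, 21, 22, 23), (Dee, rd, 2008, Cal, 32, 22, 23), (Dee, rd, 2008, Cal, 39, 22, 23), (Dee, rd, 2008, Cal, 5, 22, 23), (Dee, rd, 2008, Cal, 7, 22, 23), (Dee, rd, 2014, Lee, 21, 22, 23), (Dee, rd, 2014, Lee, 32, 22, 23), (Dee, rd, 2014, Lee, 39, 22, 23), (Dee, rd, 2014, Lee, 5, 22, 23), (Dee, rd, 2014, Lee, 7, 22, 23)}.
Filtering on aname ≠ Hal leaves {(Dee, hr, 2007, Lee, 21, 5, 32), (Dee, hr, 2007, Lee, 32, 5, 32), (Dee, hr, 2007, Lee, 39, 5, 32), (Dee, hr, 2007, Lee, 5, 5, 32), (Dee, hr, 2007, Lee, 7, 5, 32), (Dee, qa, 2001, Rae, 21, 36, 15), (Dee, qa, 2001, Rae, 32, 36, 15), (Dee, qa, 2001, Rae, 39, 36, 15), (Dee, qa, 2001, Rae, 5, 36, 15), (Dee, qa, 2001, Rae, 7, 36, 15), (Dee, qa, 2012, Zed, 21, 36, 15), (Dee, qa, 2012, Zed, 32, 36, 15), (Dee, qa, 2012, Zed, 39, 36, 15), (Dee, qa, 2012, Zed, 5, 36, 15), (Dee, qa, 2012, Zed, 7, 36, 15), (Dee, rd, 2008, Cal, 21, 22, 23), (Dee, rd, 2008, Cal, 32, 22, 23), (Dee, rd, 2008, Cal, 39, 22, 23), (Dee, rd, 2008, Cal, 5, 22, 23), (Dee, rd, 2008, Cal, 7, 22, 23), (Dee, rd, 2014, Lee, 21, 22, 23), (Dee, rd, 2014, Lee, 32, 22, 23), (Dee, rd, 2014, Lee, 39, 22, 23), (Dee, rd, 2014, Lee, 5, 22, 23), (Dee, rd, 2014, Lee, 7, 22, 23)}.
Keep only column(s) year, mname, aname (20 duplicate(s) eliminated): {(2001, Dee, Rae), (2007, Dee, Lee), (2008, Dee, Cal), (2012, Dee, Zed), (2014, Dee, Lee)}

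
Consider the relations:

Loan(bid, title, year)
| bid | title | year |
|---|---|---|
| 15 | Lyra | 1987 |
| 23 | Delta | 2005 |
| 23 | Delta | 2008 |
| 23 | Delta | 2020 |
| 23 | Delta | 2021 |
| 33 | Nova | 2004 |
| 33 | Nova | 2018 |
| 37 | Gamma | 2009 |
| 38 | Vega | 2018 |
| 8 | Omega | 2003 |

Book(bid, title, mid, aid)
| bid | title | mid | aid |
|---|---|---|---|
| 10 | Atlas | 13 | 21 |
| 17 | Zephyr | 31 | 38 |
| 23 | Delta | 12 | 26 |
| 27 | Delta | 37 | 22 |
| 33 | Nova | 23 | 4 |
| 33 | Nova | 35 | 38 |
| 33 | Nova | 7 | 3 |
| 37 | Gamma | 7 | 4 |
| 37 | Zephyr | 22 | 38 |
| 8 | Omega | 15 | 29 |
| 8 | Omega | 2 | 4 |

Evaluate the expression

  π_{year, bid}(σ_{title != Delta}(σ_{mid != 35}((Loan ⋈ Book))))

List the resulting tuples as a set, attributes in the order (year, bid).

Natural join on bid, title: {(23, Delta, 2005, 12, 26), (23, Delta, 2008, 12, 26), (23, Delta, 2020, 12, 26), (23, Delta, 2021, 12, 26), (33, Nova, 2004, 23, 4), (33, Nova, 2004, 35, 38), (33, Nova, 2004, 7, 3), (33, Nova, 2018, 23, 4), (33, Nova, 2018, 35, 38), (33, Nova, 2018, 7, 3), (37, Gamma, 2009, 7, 4), (8, Omega, 2003, 15, 29), (8, Omega, 2003, 2, 4)}
Selection mid != 35: {(23, Delta, 2005, 12, 26), (23, Delta, 2008, 12, 26), (23, Delta, 2020, 12, 26), (23, Delta, 2021, 12, 26), (33, Nova, 2004, 23, 4), (33, Nova, 2004, 7, 3), (33, Nova, 2018, 23, 4), (33, Nova, 2018, 7, 3), (37, Gamma, 2009, 7, 4), (8, Omega, 2003, 15, 29), (8, Omega, 2003, 2, 4)}
Selection title != Delta: {(33, Nova, 2004, 23, 4), (33, Nova, 2004, 7, 3), (33, Nova, 2018, 23, 4), (33, Nova, 2018, 7, 3), (37, Gamma, 2009, 7, 4), (8, Omega, 2003, 15, 29), (8, Omega, 2003, 2, 4)}
Projecting to year, bid (3 duplicate(s) eliminated): {(2003, 8), (2004, 33), (2009, 37), (2018, 33)}

{(2003, 8), (2004, 33), (2009, 37), (2018, 33)}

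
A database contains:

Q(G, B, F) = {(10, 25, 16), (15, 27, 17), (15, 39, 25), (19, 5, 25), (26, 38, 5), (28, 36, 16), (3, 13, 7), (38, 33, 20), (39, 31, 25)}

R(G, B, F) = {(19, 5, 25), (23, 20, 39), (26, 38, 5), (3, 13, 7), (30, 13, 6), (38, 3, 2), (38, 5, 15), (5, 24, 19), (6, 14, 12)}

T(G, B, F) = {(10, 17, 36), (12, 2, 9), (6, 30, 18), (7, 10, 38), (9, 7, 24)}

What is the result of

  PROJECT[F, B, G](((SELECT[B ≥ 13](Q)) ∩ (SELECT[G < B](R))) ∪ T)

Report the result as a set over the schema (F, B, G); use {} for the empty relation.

Filtering on B ≥ 13 leaves {(10, 25, 16), (15, 27, 17), (15, 39, 25), (26, 38, 5), (28, 36, 16), (3, 13, 7), (38, 33, 20), (39, 31, 25)}.
Filtering on G < B leaves {(26, 38, 5), (3, 13, 7), (5, 24, 19), (6, 14, 12)}.
Set intersection of the two operands is {(26, 38, 5), (3, 13, 7)}.
Set union of the two operands is {(10, 17, 36), (12, 2, 9), (26, 38, 5), (3, 13, 7), (6, 30, 18), (7, 10, 38), (9, 7, 24)}.
Keep only column(s) F, B, G: {(18, 30, 6), (24, 7, 9), (36, 17, 10), (38, 10, 7), (5, 38, 26), (7, 13, 3), (9, 2, 12)}

{(18, 30, 6), (24, 7, 9), (36, 17, 10), (38, 10, 7), (5, 38, 26), (7, 13, 3), (9, 2, 12)}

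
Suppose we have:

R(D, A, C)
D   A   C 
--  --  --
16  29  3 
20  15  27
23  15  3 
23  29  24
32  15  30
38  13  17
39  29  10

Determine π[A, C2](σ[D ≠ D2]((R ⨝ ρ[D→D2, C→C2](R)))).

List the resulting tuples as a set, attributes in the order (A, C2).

{(15, 27), (15, 3), (15, 30), (29, 10), (29, 24), (29, 3)}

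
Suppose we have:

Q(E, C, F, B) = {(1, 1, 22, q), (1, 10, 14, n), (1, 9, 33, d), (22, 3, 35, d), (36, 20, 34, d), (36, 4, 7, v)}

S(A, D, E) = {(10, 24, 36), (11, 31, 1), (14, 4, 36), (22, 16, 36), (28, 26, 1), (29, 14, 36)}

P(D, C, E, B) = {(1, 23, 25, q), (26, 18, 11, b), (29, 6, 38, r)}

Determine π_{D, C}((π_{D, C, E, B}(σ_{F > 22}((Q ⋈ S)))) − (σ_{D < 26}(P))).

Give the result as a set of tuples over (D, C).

Natural join on E: {(1, 1, 22, q, 11, 31), (1, 1, 22, q, 28, 26), (1, 10, 14, n, 11, 31), (1, 10, 14, n, 28, 26), (1, 9, 33, d, 11, 31), (1, 9, 33, d, 28, 26), (36, 20, 34, d, 10, 24), (36, 20, 34, d, 14, 4), (36, 20, 34, d, 22, 16), (36, 20, 34, d, 29, 14), (36, 4, 7, v, 10, 24), (36, 4, 7, v, 14, 4), (36, 4, 7, v, 22, 16), (36, 4, 7, v, 29, 14)}
Apply σ_{F > 22}; surviving tuples: {(1, 9, 33, d, 11, 31), (1, 9, 33, d, 28, 26), (36, 20, 34, d, 10, 24), (36, 20, 34, d, 14, 4), (36, 20, 34, d, 22, 16), (36, 20, 34, d, 29, 14)}
π[D, C, E, B]: project onto (D, C, E, B) → {(14, 20, 36, d), (16, 20, 36, d), (24, 20, 36, d), (26, 9, 1, d), (31, 9, 1, d), (4, 20, 36, d)}
Apply σ_{D < 26}; surviving tuples: {(1, 23, 25, q)}
Set difference of the two operands is {(14, 20, 36, d), (16, 20, 36, d), (24, 20, 36, d), (26, 9, 1, d), (31, 9, 1, d), (4, 20, 36, d)}.
π[D, C]: project onto (D, C) → {(14, 20), (16, 20), (24, 20), (26, 9), (31, 9), (4, 20)}

{(14, 20), (16, 20), (24, 20), (26, 9), (31, 9), (4, 20)}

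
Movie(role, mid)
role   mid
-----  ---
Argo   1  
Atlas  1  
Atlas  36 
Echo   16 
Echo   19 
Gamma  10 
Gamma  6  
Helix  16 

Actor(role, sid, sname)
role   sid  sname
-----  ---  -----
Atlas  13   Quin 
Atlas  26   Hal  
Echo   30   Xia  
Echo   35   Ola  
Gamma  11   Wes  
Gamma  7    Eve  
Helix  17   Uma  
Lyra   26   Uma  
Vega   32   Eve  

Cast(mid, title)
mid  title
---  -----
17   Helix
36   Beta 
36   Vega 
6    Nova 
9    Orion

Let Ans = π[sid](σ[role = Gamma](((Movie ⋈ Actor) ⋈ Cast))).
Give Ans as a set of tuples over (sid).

Joining Movie and Actor on role yields {(Atlas, 1, 13, Quin), (Atlas, 1, 26, Hal), (Atlas, 36, 13, Quin), (Atlas, 36, 26, Hal), (Echo, 16, 30, Xia), (Echo, 16, 35, Ola), (Echo, 19, 30, Xia), (Echo, 19, 35, Ola), (Gamma, 10, 11, Wes), (Gamma, 10, 7, Eve), (Gamma, 6, 11, Wes), (Gamma, 6, 7, Eve), (Helix, 16, 17, Uma)}.
Joining (Movie ⋈ Actor) and Cast on mid yields {(Atlas, 36, 13, Quin, Beta), (Atlas, 36, 13, Quin, Vega), (Atlas, 36, 26, Hal, Beta), (Atlas, 36, 26, Hal, Vega), (Gamma, 6, 11, Wes, Nova), (Gamma, 6, 7, Eve, Nova)}.
Filtering on role = Gamma leaves {(Gamma, 6, 11, Wes, Nova), (Gamma, 6, 7, Eve, Nova)}.
Projecting to sid: {11, 7}

{11, 7}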